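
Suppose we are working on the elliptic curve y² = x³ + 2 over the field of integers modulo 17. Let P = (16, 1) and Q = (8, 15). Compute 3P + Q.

First 3P:
Repeated addition: build up to 3P.
2P: tangent at (16, 1): λ = (3·16² + 0)/(2·1) ≡ 3/2. 2⁻¹ ≡ 9 (mod 17), so λ ≡ 3·9 ≡ 10.
  x = λ² - 16 - 16 = 100 - 32 ≡ 0; y = λ·(16 - 0) - 1 ≡ 6. → (0, 6)
3P: (0, 6) + (16, 1). λ = (1 - 6)/(16 - 0) ≡ 12/16 mod 17. 16⁻¹ ≡ 16 (mod 17) since 16·16 = 256 ≡ 1, so λ ≡ 5.
  x = λ² - 0 - 16 = 25 - 16 ≡ 9; y = λ·(0 - 9) - 6 ≡ 0. → (9, 0)
3P = (9, 0).
Finally 3P + Q:
(9, 0) + (8, 15). λ = (15 - 0)/(8 - 9) ≡ 15/16 mod 17. 16⁻¹ ≡ 16 (mod 17), so λ ≡ 2.
  x = λ² - 9 - 8 = 4 - 17 ≡ 4; y = λ·(9 - 4) - 0 ≡ 10. → (4, 10)

(4, 10)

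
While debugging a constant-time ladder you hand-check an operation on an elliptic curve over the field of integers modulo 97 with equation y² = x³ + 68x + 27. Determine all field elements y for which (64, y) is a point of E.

x³ + 68x + 27 = 266523 ≡ 64 (mod 97).
Square roots of 64 mod 97: 8 and 89 (since 8² = 64 ≡ 64).

8, 89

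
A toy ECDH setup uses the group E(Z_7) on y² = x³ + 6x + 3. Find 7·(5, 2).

Write Q = (5, 2).
Double-and-add on 7 = (111)₂. Start with Q = (5, 2) for the leading 1-bit.
double: tangent at (5, 2): λ = (3·5² + 6)/(2·2) ≡ 4/4. 4⁻¹ ≡ 2 (mod 7), so λ ≡ 4·2 ≡ 1.
  x = λ² - 5 - 5 = 1 - 10 ≡ 5; y = λ·(5 - 5) - 2 ≡ 5. → (5, 5)
add Q: (5, 5) + (5, 2): same x and y₁ ≡ -y₂, so the sum is the point at infinity.
double: the point at infinity + the point at infinity = the point at infinity (identity).
add Q: the point at infinity + (5, 2) = (5, 2) (identity).

(5, 2)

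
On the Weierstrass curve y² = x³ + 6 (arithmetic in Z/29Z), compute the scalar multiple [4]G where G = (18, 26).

Repeated addition: build up to 4G.
2G: tangent at (18, 26): λ = (3·18² + 0)/(2·26) ≡ 15/23. 23⁻¹ ≡ 24 (mod 29), so λ ≡ 15·24 ≡ 12.
  x = λ² - 18 - 18 = 144 - 36 ≡ 21; y = λ·(18 - 21) - 26 ≡ 25. → (21, 25)
3G: (21, 25) + (18, 26). λ = (26 - 25)/(18 - 21) ≡ 1/26 mod 29. 26⁻¹ ≡ 19 (mod 29) since 26·19 = 494 ≡ 1, so λ ≡ 19.
  x = λ² - 21 - 18 = 361 - 39 ≡ 3; y = λ·(21 - 3) - 25 ≡ 27. → (3, 27)
4G: (3, 27) + (18, 26). λ = (26 - 27)/(18 - 3) ≡ 28/15 mod 29. 15⁻¹ ≡ 2 (mod 29), so λ ≡ 27.
  x = λ² - 3 - 18 = 729 - 21 ≡ 12; y = λ·(3 - 12) - 27 ≡ 20. → (12, 20)

(12, 20)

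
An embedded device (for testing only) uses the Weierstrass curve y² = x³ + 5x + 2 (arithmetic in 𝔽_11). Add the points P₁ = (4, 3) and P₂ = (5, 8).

(4, 3) + (5, 8). λ = (8 - 3)/(5 - 4) ≡ 5/1 mod 11. 1⁻¹ ≡ 1 (mod 11) since 1·1 = 1 ≡ 1, so λ ≡ 5.
  x = λ² - 4 - 5 = 25 - 9 ≡ 5; y = λ·(4 - 5) - 3 ≡ 3. → (5, 3)

(5, 3)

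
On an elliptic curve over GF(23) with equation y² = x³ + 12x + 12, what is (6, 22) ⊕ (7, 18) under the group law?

(3, 12)

(6, 22) + (7, 18). λ = (18 - 22)/(7 - 6) ≡ 19/1 mod 23. 1⁻¹ ≡ 1 (mod 23), so λ ≡ 19.
  x = λ² - 6 - 7 = 361 - 13 ≡ 3; y = λ·(6 - 3) - 22 ≡ 12. → (3, 12)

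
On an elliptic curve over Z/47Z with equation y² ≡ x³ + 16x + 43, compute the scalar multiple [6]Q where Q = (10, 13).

Double-and-add on 6 = (110)₂. Start with Q = (10, 13) for the leading 1-bit.
double: tangent at (10, 13): λ = (3·10² + 16)/(2·13) ≡ 34/26. 26⁻¹ ≡ 38 (mod 47), so λ ≡ 34·38 ≡ 23.
  x = λ² - 10 - 10 = 529 - 20 ≡ 39; y = λ·(10 - 39) - 13 ≡ 25. → (39, 25)
add Q: (39, 25) + (10, 13). λ = (13 - 25)/(10 - 39) ≡ 35/18 mod 47. 18⁻¹ ≡ 34 (mod 47) since 18·34 = 612 ≡ 1, so λ ≡ 15.
  x = λ² - 39 - 10 = 225 - 49 ≡ 35; y = λ·(39 - 35) - 25 ≡ 35. → (35, 35)
double: tangent at (35, 35): λ = (3·35² + 16)/(2·35) ≡ 25/23. 23⁻¹ ≡ 45 (mod 47) since 23·45 = 1035 ≡ 1, so λ ≡ 25·45 ≡ 44.
  x = λ² - 35 - 35 = 1936 - 70 ≡ 33; y = λ·(35 - 33) - 35 ≡ 6. → (33, 6)

(33, 6)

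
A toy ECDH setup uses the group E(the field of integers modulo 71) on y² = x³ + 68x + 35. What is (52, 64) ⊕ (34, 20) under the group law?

(52, 64) + (34, 20). λ = (20 - 64)/(34 - 52) ≡ 27/53 mod 71. 53⁻¹ ≡ 67 (mod 71) since 53·67 = 3551 ≡ 1, so λ ≡ 34.
  x = λ² - 52 - 34 = 1156 - 86 ≡ 5; y = λ·(52 - 5) - 64 ≡ 43. → (5, 43)

(5, 43)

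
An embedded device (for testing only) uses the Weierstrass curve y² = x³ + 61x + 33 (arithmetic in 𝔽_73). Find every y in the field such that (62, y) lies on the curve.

32, 41

x³ + 61x + 33 = 242143 ≡ 2 (mod 73).
Square roots of 2 mod 73: 32 and 41 (since 32² = 1024 ≡ 2).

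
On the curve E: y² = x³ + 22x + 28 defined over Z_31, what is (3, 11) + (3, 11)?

(29, 10)

tangent at (3, 11): λ = (3·3² + 22)/(2·11) ≡ 18/22. 22⁻¹ ≡ 24 (mod 31) since 22·24 = 528 ≡ 1, so λ ≡ 18·24 ≡ 29.
  x = λ² - 3 - 3 = 841 - 6 ≡ 29; y = λ·(3 - 29) - 11 ≡ 10. → (29, 10)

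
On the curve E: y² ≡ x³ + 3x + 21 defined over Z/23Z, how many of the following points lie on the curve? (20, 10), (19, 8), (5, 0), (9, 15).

3

(20, 10): 10² ≡ 8, rhs ≡ 8 → on.
(19, 8): 8² ≡ 18, rhs ≡ 14 → off.
(5, 0): 0² ≡ 0, rhs ≡ 0 → on.
(9, 15): 15² ≡ 18, rhs ≡ 18 → on.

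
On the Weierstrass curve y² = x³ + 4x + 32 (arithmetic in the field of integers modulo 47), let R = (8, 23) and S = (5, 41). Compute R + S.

(23, 20)

(8, 23) + (5, 41). λ = (41 - 23)/(5 - 8) ≡ 18/44 mod 47. 44⁻¹ ≡ 31 (mod 47), so λ ≡ 41.
  x = λ² - 8 - 5 = 1681 - 13 ≡ 23; y = λ·(8 - 23) - 23 ≡ 20. → (23, 20)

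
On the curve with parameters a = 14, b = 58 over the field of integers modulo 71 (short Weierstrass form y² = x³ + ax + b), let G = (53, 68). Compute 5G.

Double-and-add on 5 = (101)₂. Start with G = (53, 68) for the leading 1-bit.
double: tangent at (53, 68): λ = (3·53² + 14)/(2·68) ≡ 63/65. 65⁻¹ ≡ 59 (mod 71) since 65·59 = 3835 ≡ 1, so λ ≡ 63·59 ≡ 25.
  x = λ² - 53 - 53 = 625 - 106 ≡ 22; y = λ·(53 - 22) - 68 ≡ 68. → (22, 68)
double: tangent at (22, 68): λ = (3·22² + 14)/(2·68) ≡ 46/65. 65⁻¹ ≡ 59 (mod 71), so λ ≡ 46·59 ≡ 16.
  x = λ² - 22 - 22 = 256 - 44 ≡ 70; y = λ·(22 - 70) - 68 ≡ 16. → (70, 16)
add G: (70, 16) + (53, 68). λ = (68 - 16)/(53 - 70) ≡ 52/54 mod 71. 54⁻¹ ≡ 25 (mod 71), so λ ≡ 22.
  x = λ² - 70 - 53 = 484 - 123 ≡ 6; y = λ·(70 - 6) - 16 ≡ 43. → (6, 43)

(6, 43)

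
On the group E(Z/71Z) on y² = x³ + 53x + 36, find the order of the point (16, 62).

12

2P: tangent at (16, 62): λ = (3·16² + 53)/(2·62) ≡ 40/53. 53⁻¹ ≡ 67 (mod 71), so λ ≡ 40·67 ≡ 53.
  x = λ² - 16 - 16 = 2809 - 32 ≡ 8; y = λ·(16 - 8) - 62 ≡ 7. → (8, 7)
3P: (8, 7) + (16, 62). λ = (62 - 7)/(16 - 8) ≡ 55/8 mod 71. 8⁻¹ ≡ 9 (mod 71) since 8·9 = 72 ≡ 1, so λ ≡ 69.
  x = λ² - 8 - 16 = 4761 - 24 ≡ 51; y = λ·(8 - 51) - 7 ≡ 8. → (51, 8)
4P: (51, 8) + (16, 62). λ = (62 - 8)/(16 - 51) ≡ 54/36 mod 71. 36⁻¹ ≡ 2 (mod 71), so λ ≡ 37.
  x = λ² - 51 - 16 = 1369 - 67 ≡ 24; y = λ·(51 - 24) - 8 ≡ 68. → (24, 68)
5P: (24, 68) + (16, 62). λ = (62 - 68)/(16 - 24) ≡ 65/63 mod 71. 63⁻¹ ≡ 62 (mod 71), so λ ≡ 54.
  x = λ² - 24 - 16 = 2916 - 40 ≡ 36; y = λ·(24 - 36) - 68 ≡ 65. → (36, 65)
6P: (36, 65) + (16, 62). λ = (62 - 65)/(16 - 36) ≡ 68/51 mod 71. 51⁻¹ ≡ 39 (mod 71), so λ ≡ 25.
  x = λ² - 36 - 16 = 625 - 52 ≡ 5; y = λ·(36 - 5) - 65 ≡ 0. → (5, 0)
7P: (5, 0) + (16, 62). λ = (62 - 0)/(16 - 5) ≡ 62/11 mod 71. 11⁻¹ ≡ 13 (mod 71), so λ ≡ 25.
  x = λ² - 5 - 16 = 625 - 21 ≡ 36; y = λ·(5 - 36) - 0 ≡ 6. → (36, 6)
8P: (36, 6) + (16, 62). λ = (62 - 6)/(16 - 36) ≡ 56/51 mod 71. 51⁻¹ ≡ 39 (mod 71), so λ ≡ 54.
  x = λ² - 36 - 16 = 2916 - 52 ≡ 24; y = λ·(36 - 24) - 6 ≡ 3. → (24, 3)
9P: (24, 3) + (16, 62). λ = (62 - 3)/(16 - 24) ≡ 59/63 mod 71. 63⁻¹ ≡ 62 (mod 71), so λ ≡ 37.
  x = λ² - 24 - 16 = 1369 - 40 ≡ 51; y = λ·(24 - 51) - 3 ≡ 63. → (51, 63)
10P: (51, 63) + (16, 62). λ = (62 - 63)/(16 - 51) ≡ 70/36 mod 71. 36⁻¹ ≡ 2 (mod 71), so λ ≡ 69.
  x = λ² - 51 - 16 = 4761 - 67 ≡ 8; y = λ·(51 - 8) - 63 ≡ 64. → (8, 64)
11P: (8, 64) + (16, 62). λ = (62 - 64)/(16 - 8) ≡ 69/8 mod 71. 8⁻¹ ≡ 9 (mod 71), so λ ≡ 53.
  x = λ² - 8 - 16 = 2809 - 24 ≡ 16; y = λ·(8 - 16) - 64 ≡ 9. → (16, 9)
12P: (16, 9) + (16, 62): same x and y₁ ≡ -y₂, so the sum is ∞.
12P = ∞, so the order is 12.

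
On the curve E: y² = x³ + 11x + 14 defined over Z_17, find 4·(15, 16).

(10, 6)

Write G = (15, 16).
Repeated addition: build up to 4G.
2G: tangent at (15, 16): λ = (3·15² + 11)/(2·16) ≡ 6/15. 15⁻¹ ≡ 8 (mod 17) since 15·8 = 120 ≡ 1, so λ ≡ 6·8 ≡ 14.
  x = λ² - 15 - 15 = 196 - 30 ≡ 13; y = λ·(15 - 13) - 16 ≡ 12. → (13, 12)
3G: (13, 12) + (15, 16). λ = (16 - 12)/(15 - 13) ≡ 4/2 mod 17. 2⁻¹ ≡ 9 (mod 17), so λ ≡ 2.
  x = λ² - 13 - 15 = 4 - 28 ≡ 10; y = λ·(13 - 10) - 12 ≡ 11. → (10, 11)
4G: (10, 11) + (15, 16). λ = (16 - 11)/(15 - 10) ≡ 5/5 mod 17. 5⁻¹ ≡ 7 (mod 17), so λ ≡ 1.
  x = λ² - 10 - 15 = 1 - 25 ≡ 10; y = λ·(10 - 10) - 11 ≡ 6. → (10, 6)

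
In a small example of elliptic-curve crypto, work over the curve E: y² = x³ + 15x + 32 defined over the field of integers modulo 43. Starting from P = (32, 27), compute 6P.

Repeated addition: build up to 6P.
2P: tangent at (32, 27): λ = (3·32² + 15)/(2·27) ≡ 34/11. 11⁻¹ ≡ 4 (mod 43), so λ ≡ 34·4 ≡ 7.
  x = λ² - 32 - 32 = 49 - 64 ≡ 28; y = λ·(32 - 28) - 27 ≡ 1. → (28, 1)
3P: (28, 1) + (32, 27). λ = (27 - 1)/(32 - 28) ≡ 26/4 mod 43. 4⁻¹ ≡ 11 (mod 43) since 4·11 = 44 ≡ 1, so λ ≡ 28.
  x = λ² - 28 - 32 = 784 - 60 ≡ 36; y = λ·(28 - 36) - 1 ≡ 33. → (36, 33)
4P: (36, 33) + (32, 27). λ = (27 - 33)/(32 - 36) ≡ 37/39 mod 43. 39⁻¹ ≡ 32 (mod 43), so λ ≡ 23.
  x = λ² - 36 - 32 = 529 - 68 ≡ 31; y = λ·(36 - 31) - 33 ≡ 39. → (31, 39)
5P: (31, 39) + (32, 27). λ = (27 - 39)/(32 - 31) ≡ 31/1 mod 43. 1⁻¹ ≡ 1 (mod 43), so λ ≡ 31.
  x = λ² - 31 - 32 = 961 - 63 ≡ 38; y = λ·(31 - 38) - 39 ≡ 2. → (38, 2)
6P: (38, 2) + (32, 27). λ = (27 - 2)/(32 - 38) ≡ 25/37 mod 43. 37⁻¹ ≡ 7 (mod 43) since 37·7 = 259 ≡ 1, so λ ≡ 3.
  x = λ² - 38 - 32 = 9 - 70 ≡ 25; y = λ·(38 - 25) - 2 ≡ 37. → (25, 37)

(25, 37)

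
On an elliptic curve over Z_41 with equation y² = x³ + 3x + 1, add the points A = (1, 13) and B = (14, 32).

(8, 2)

(1, 13) + (14, 32). λ = (32 - 13)/(14 - 1) ≡ 19/13 mod 41. 13⁻¹ ≡ 19 (mod 41), so λ ≡ 33.
  x = λ² - 1 - 14 = 1089 - 15 ≡ 8; y = λ·(1 - 8) - 13 ≡ 2. → (8, 2)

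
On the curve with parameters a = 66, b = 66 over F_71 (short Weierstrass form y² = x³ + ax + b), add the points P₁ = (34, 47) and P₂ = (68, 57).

(45, 50)

(34, 47) + (68, 57). λ = (57 - 47)/(68 - 34) ≡ 10/34 mod 71. 34⁻¹ ≡ 23 (mod 71), so λ ≡ 17.
  x = λ² - 34 - 68 = 289 - 102 ≡ 45; y = λ·(34 - 45) - 47 ≡ 50. → (45, 50)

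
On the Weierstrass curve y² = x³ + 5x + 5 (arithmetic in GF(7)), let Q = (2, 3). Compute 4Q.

(1, 2)

Repeated addition: build up to 4Q.
2Q: tangent at (2, 3): λ = (3·2² + 5)/(2·3) ≡ 3/6. 6⁻¹ ≡ 6 (mod 7) since 6·6 = 36 ≡ 1, so λ ≡ 3·6 ≡ 4.
  x = λ² - 2 - 2 = 16 - 4 ≡ 5; y = λ·(2 - 5) - 3 ≡ 6. → (5, 6)
3Q: (5, 6) + (2, 3). λ = (3 - 6)/(2 - 5) ≡ 4/4 mod 7. 4⁻¹ ≡ 2 (mod 7), so λ ≡ 1.
  x = λ² - 5 - 2 = 1 - 7 ≡ 1; y = λ·(5 - 1) - 6 ≡ 5. → (1, 5)
4Q: (1, 5) + (2, 3). λ = (3 - 5)/(2 - 1) ≡ 5/1 mod 7. 1⁻¹ ≡ 1 (mod 7) since 1·1 = 1 ≡ 1, so λ ≡ 5.
  x = λ² - 1 - 2 = 25 - 3 ≡ 1; y = λ·(1 - 1) - 5 ≡ 2. → (1, 2)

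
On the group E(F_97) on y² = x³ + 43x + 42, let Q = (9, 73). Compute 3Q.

Repeated addition: build up to 3Q.
2Q: tangent at (9, 73): λ = (3·9² + 43)/(2·73) ≡ 92/49. 49⁻¹ ≡ 2 (mod 97) since 49·2 = 98 ≡ 1, so λ ≡ 92·2 ≡ 87.
  x = λ² - 9 - 9 = 7569 - 18 ≡ 82; y = λ·(9 - 82) - 73 ≡ 75. → (82, 75)
3Q: (82, 75) + (9, 73). λ = (73 - 75)/(9 - 82) ≡ 95/24 mod 97. 24⁻¹ ≡ 93 (mod 97), so λ ≡ 8.
  x = λ² - 82 - 9 = 64 - 91 ≡ 70; y = λ·(82 - 70) - 75 ≡ 21. → (70, 21)

(70, 21)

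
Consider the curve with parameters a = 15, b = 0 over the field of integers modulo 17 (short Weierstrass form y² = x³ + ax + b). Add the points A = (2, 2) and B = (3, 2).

(2, 2) + (3, 2). λ = (2 - 2)/(3 - 2) ≡ 0/1 mod 17. 1⁻¹ ≡ 1 (mod 17), so λ ≡ 0.
  x = λ² - 2 - 3 = 0 - 5 ≡ 12; y = λ·(2 - 12) - 2 ≡ 15. → (12, 15)

(12, 15)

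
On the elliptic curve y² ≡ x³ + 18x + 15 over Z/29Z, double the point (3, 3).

(14, 16)

tangent at (3, 3): λ = (3·3² + 18)/(2·3) ≡ 16/6. 6⁻¹ ≡ 5 (mod 29) since 6·5 = 30 ≡ 1, so λ ≡ 16·5 ≡ 22.
  x = λ² - 3 - 3 = 484 - 6 ≡ 14; y = λ·(3 - 14) - 3 ≡ 16. → (14, 16)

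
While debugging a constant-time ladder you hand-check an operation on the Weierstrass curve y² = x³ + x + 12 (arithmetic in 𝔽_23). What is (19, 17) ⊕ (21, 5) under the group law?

(19, 6)

(19, 17) + (21, 5). λ = (5 - 17)/(21 - 19) ≡ 11/2 mod 23. 2⁻¹ ≡ 12 (mod 23), so λ ≡ 17.
  x = λ² - 19 - 21 = 289 - 40 ≡ 19; y = λ·(19 - 19) - 17 ≡ 6. → (19, 6)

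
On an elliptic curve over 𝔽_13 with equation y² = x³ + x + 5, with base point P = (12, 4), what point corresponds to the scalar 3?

Repeated addition: build up to 3P.
2P: tangent at (12, 4): λ = (3·12² + 1)/(2·4) ≡ 4/8. 8⁻¹ ≡ 5 (mod 13), so λ ≡ 4·5 ≡ 7.
  x = λ² - 12 - 12 = 49 - 24 ≡ 12; y = λ·(12 - 12) - 4 ≡ 9. → (12, 9)
3P: (12, 9) + (12, 4): same x and y₁ ≡ -y₂, so the sum is ∞.

O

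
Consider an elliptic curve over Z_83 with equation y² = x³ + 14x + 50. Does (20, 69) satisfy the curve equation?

y² = 69² ≡ 30; x³ + 14x + 50 = 8330 ≡ 30 (mod 83). 30 = 30.

yes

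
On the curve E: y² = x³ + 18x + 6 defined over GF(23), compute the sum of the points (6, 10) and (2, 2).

(19, 10)

(6, 10) + (2, 2). λ = (2 - 10)/(2 - 6) ≡ 15/19 mod 23. 19⁻¹ ≡ 17 (mod 23) since 19·17 = 323 ≡ 1, so λ ≡ 2.
  x = λ² - 6 - 2 = 4 - 8 ≡ 19; y = λ·(6 - 19) - 10 ≡ 10. → (19, 10)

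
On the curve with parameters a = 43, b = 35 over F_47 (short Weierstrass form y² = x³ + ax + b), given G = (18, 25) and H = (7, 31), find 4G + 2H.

(38, 0)

First 4G:
Repeated addition: build up to 4G.
2G: tangent at (18, 25): λ = (3·18² + 43)/(2·25) ≡ 28/3. 3⁻¹ ≡ 16 (mod 47) since 3·16 = 48 ≡ 1, so λ ≡ 28·16 ≡ 25.
  x = λ² - 18 - 18 = 625 - 36 ≡ 25; y = λ·(18 - 25) - 25 ≡ 35. → (25, 35)
3G: (25, 35) + (18, 25). λ = (25 - 35)/(18 - 25) ≡ 37/40 mod 47. 40⁻¹ ≡ 20 (mod 47) since 40·20 = 800 ≡ 1, so λ ≡ 35.
  x = λ² - 25 - 18 = 1225 - 43 ≡ 7; y = λ·(25 - 7) - 35 ≡ 31. → (7, 31)
4G: (7, 31) + (18, 25). λ = (25 - 31)/(18 - 7) ≡ 41/11 mod 47. 11⁻¹ ≡ 30 (mod 47) since 11·30 = 330 ≡ 1, so λ ≡ 8.
  x = λ² - 7 - 18 = 64 - 25 ≡ 39; y = λ·(7 - 39) - 31 ≡ 42. → (39, 42)
4G = (39, 42).
Next 2H:
Repeated addition: build up to 2H.
2H: tangent at (7, 31): λ = (3·7² + 43)/(2·31) ≡ 2/15. 15⁻¹ ≡ 22 (mod 47) since 15·22 = 330 ≡ 1, so λ ≡ 2·22 ≡ 44.
  x = λ² - 7 - 7 = 1936 - 14 ≡ 42; y = λ·(7 - 42) - 31 ≡ 27. → (42, 27)
2H = (42, 27).
Finally 4G + 2H:
(39, 42) + (42, 27). λ = (27 - 42)/(42 - 39) ≡ 32/3 mod 47. 3⁻¹ ≡ 16 (mod 47) since 3·16 = 48 ≡ 1, so λ ≡ 42.
  x = λ² - 39 - 42 = 1764 - 81 ≡ 38; y = λ·(39 - 38) - 42 ≡ 0. → (38, 0)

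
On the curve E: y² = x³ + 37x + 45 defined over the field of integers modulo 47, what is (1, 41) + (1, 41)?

(30, 40)

tangent at (1, 41): λ = (3·1² + 37)/(2·41) ≡ 40/35. 35⁻¹ ≡ 43 (mod 47), so λ ≡ 40·43 ≡ 28.
  x = λ² - 1 - 1 = 784 - 2 ≡ 30; y = λ·(1 - 30) - 41 ≡ 40. → (30, 40)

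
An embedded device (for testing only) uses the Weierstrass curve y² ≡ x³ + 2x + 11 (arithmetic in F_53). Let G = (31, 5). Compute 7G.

(44, 18)

Double-and-add on 7 = (111)₂. Start with G = (31, 5) for the leading 1-bit.
double: tangent at (31, 5): λ = (3·31² + 2)/(2·5) ≡ 23/10. 10⁻¹ ≡ 16 (mod 53) since 10·16 = 160 ≡ 1, so λ ≡ 23·16 ≡ 50.
  x = λ² - 31 - 31 = 2500 - 62 ≡ 0; y = λ·(31 - 0) - 5 ≡ 8. → (0, 8)
add G: (0, 8) + (31, 5). λ = (5 - 8)/(31 - 0) ≡ 50/31 mod 53. 31⁻¹ ≡ 12 (mod 53), so λ ≡ 17.
  x = λ² - 0 - 31 = 289 - 31 ≡ 46; y = λ·(0 - 46) - 8 ≡ 5. → (46, 5)
double: tangent at (46, 5): λ = (3·46² + 2)/(2·5) ≡ 43/10. 10⁻¹ ≡ 16 (mod 53) since 10·16 = 160 ≡ 1, so λ ≡ 43·16 ≡ 52.
  x = λ² - 46 - 46 = 2704 - 92 ≡ 15; y = λ·(46 - 15) - 5 ≡ 17. → (15, 17)
add G: (15, 17) + (31, 5). λ = (5 - 17)/(31 - 15) ≡ 41/16 mod 53. 16⁻¹ ≡ 10 (mod 53), so λ ≡ 39.
  x = λ² - 15 - 31 = 1521 - 46 ≡ 44; y = λ·(15 - 44) - 17 ≡ 18. → (44, 18)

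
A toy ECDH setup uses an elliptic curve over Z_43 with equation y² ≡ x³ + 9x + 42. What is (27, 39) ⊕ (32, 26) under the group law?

(20, 3)

(27, 39) + (32, 26). λ = (26 - 39)/(32 - 27) ≡ 30/5 mod 43. 5⁻¹ ≡ 26 (mod 43), so λ ≡ 6.
  x = λ² - 27 - 32 = 36 - 59 ≡ 20; y = λ·(27 - 20) - 39 ≡ 3. → (20, 3)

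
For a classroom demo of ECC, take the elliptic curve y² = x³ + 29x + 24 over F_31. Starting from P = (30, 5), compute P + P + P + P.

Repeated addition: build up to 4P.
2P: tangent at (30, 5): λ = (3·30² + 29)/(2·5) ≡ 1/10. 10⁻¹ ≡ 28 (mod 31) since 10·28 = 280 ≡ 1, so λ ≡ 1·28 ≡ 28.
  x = λ² - 30 - 30 = 784 - 60 ≡ 11; y = λ·(30 - 11) - 5 ≡ 0. → (11, 0)
3P: (11, 0) + (30, 5). λ = (5 - 0)/(30 - 11) ≡ 5/19 mod 31. 19⁻¹ ≡ 18 (mod 31), so λ ≡ 28.
  x = λ² - 11 - 30 = 784 - 41 ≡ 30; y = λ·(11 - 30) - 0 ≡ 26. → (30, 26)
4P: (30, 26) + (30, 5): same x and y₁ ≡ -y₂, so the sum is ∞.

O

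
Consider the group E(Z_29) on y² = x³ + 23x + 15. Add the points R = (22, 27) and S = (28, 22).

(22, 27) + (28, 22). λ = (22 - 27)/(28 - 22) ≡ 24/6 mod 29. 6⁻¹ ≡ 5 (mod 29), so λ ≡ 4.
  x = λ² - 22 - 28 = 16 - 50 ≡ 24; y = λ·(22 - 24) - 27 ≡ 23. → (24, 23)

(24, 23)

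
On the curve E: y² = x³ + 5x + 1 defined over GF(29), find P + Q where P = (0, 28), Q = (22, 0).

(0, 28) + (22, 0). λ = (0 - 28)/(22 - 0) ≡ 1/22 mod 29. 22⁻¹ ≡ 4 (mod 29), so λ ≡ 4.
  x = λ² - 0 - 22 = 16 - 22 ≡ 23; y = λ·(0 - 23) - 28 ≡ 25. → (23, 25)

(23, 25)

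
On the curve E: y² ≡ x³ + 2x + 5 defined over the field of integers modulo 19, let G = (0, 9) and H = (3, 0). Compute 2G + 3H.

First 2G:
Repeated addition: build up to 2G.
2G: tangent at (0, 9): λ = (3·0² + 2)/(2·9) ≡ 2/18. 18⁻¹ ≡ 18 (mod 19) since 18·18 = 324 ≡ 1, so λ ≡ 2·18 ≡ 17.
  x = λ² - 0 - 0 = 289 - 0 ≡ 4; y = λ·(0 - 4) - 9 ≡ 18. → (4, 18)
2G = (4, 18).
Next 3H:
Repeated addition: build up to 3H.
2H: (3, 0) + (3, 0): same x and y₁ ≡ -y₂, so the sum is O.
3H: O + (3, 0) = (3, 0) (identity).
3H = (3, 0).
Finally 2G + 3H:
(4, 18) + (3, 0). λ = (0 - 18)/(3 - 4) ≡ 1/18 mod 19. 18⁻¹ ≡ 18 (mod 19), so λ ≡ 18.
  x = λ² - 4 - 3 = 324 - 7 ≡ 13; y = λ·(4 - 13) - 18 ≡ 10. → (13, 10)

(13, 10)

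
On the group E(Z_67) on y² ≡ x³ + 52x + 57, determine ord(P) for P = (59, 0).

2P: (59, 0) + (59, 0): same x and y₁ ≡ -y₂, so the sum is O.
2P = O, so the order is 2.

2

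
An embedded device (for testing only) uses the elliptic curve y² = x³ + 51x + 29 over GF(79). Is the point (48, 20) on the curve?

no

y² = 20² ≡ 5; x³ + 51x + 29 = 113069 ≡ 20 (mod 79). 5 ≠ 20.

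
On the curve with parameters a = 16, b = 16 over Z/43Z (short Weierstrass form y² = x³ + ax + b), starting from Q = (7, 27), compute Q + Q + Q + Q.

(13, 23)

Repeated addition: build up to 4Q.
2Q: tangent at (7, 27): λ = (3·7² + 16)/(2·27) ≡ 34/11. 11⁻¹ ≡ 4 (mod 43), so λ ≡ 34·4 ≡ 7.
  x = λ² - 7 - 7 = 49 - 14 ≡ 35; y = λ·(7 - 35) - 27 ≡ 35. → (35, 35)
3Q: (35, 35) + (7, 27). λ = (27 - 35)/(7 - 35) ≡ 35/15 mod 43. 15⁻¹ ≡ 23 (mod 43), so λ ≡ 31.
  x = λ² - 35 - 7 = 961 - 42 ≡ 16; y = λ·(35 - 16) - 35 ≡ 38. → (16, 38)
4Q: (16, 38) + (7, 27). λ = (27 - 38)/(7 - 16) ≡ 32/34 mod 43. 34⁻¹ ≡ 19 (mod 43) since 34·19 = 646 ≡ 1, so λ ≡ 6.
  x = λ² - 16 - 7 = 36 - 23 ≡ 13; y = λ·(16 - 13) - 38 ≡ 23. → (13, 23)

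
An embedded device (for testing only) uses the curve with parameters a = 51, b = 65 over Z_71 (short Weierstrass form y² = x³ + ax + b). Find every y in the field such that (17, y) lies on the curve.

none

x³ + 51x + 65 = 5845 ≡ 23 (mod 71).
23 is a non-residue mod 71; no y exists.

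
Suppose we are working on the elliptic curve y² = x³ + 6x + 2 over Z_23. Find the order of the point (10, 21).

10

2P: tangent at (10, 21): λ = (3·10² + 6)/(2·21) ≡ 7/19. 19⁻¹ ≡ 17 (mod 23), so λ ≡ 7·17 ≡ 4.
  x = λ² - 10 - 10 = 16 - 20 ≡ 19; y = λ·(10 - 19) - 21 ≡ 12. → (19, 12)
3P: (19, 12) + (10, 21). λ = (21 - 12)/(10 - 19) ≡ 9/14 mod 23. 14⁻¹ ≡ 5 (mod 23), so λ ≡ 22.
  x = λ² - 19 - 10 = 484 - 29 ≡ 18; y = λ·(19 - 18) - 12 ≡ 10. → (18, 10)
4P: (18, 10) + (10, 21). λ = (21 - 10)/(10 - 18) ≡ 11/15 mod 23. 15⁻¹ ≡ 20 (mod 23), so λ ≡ 13.
  x = λ² - 18 - 10 = 169 - 28 ≡ 3; y = λ·(18 - 3) - 10 ≡ 1. → (3, 1)
5P: (3, 1) + (10, 21). λ = (21 - 1)/(10 - 3) ≡ 20/7 mod 23. 7⁻¹ ≡ 10 (mod 23) since 7·10 = 70 ≡ 1, so λ ≡ 16.
  x = λ² - 3 - 10 = 256 - 13 ≡ 13; y = λ·(3 - 13) - 1 ≡ 0. → (13, 0)
6P: (13, 0) + (10, 21). λ = (21 - 0)/(10 - 13) ≡ 21/20 mod 23. 20⁻¹ ≡ 15 (mod 23) since 20·15 = 300 ≡ 1, so λ ≡ 16.
  x = λ² - 13 - 10 = 256 - 23 ≡ 3; y = λ·(13 - 3) - 0 ≡ 22. → (3, 22)
7P: (3, 22) + (10, 21). λ = (21 - 22)/(10 - 3) ≡ 22/7 mod 23. 7⁻¹ ≡ 10 (mod 23), so λ ≡ 13.
  x = λ² - 3 - 10 = 169 - 13 ≡ 18; y = λ·(3 - 18) - 22 ≡ 13. → (18, 13)
8P: (18, 13) + (10, 21). λ = (21 - 13)/(10 - 18) ≡ 8/15 mod 23. 15⁻¹ ≡ 20 (mod 23), so λ ≡ 22.
  x = λ² - 18 - 10 = 484 - 28 ≡ 19; y = λ·(18 - 19) - 13 ≡ 11. → (19, 11)
9P: (19, 11) + (10, 21). λ = (21 - 11)/(10 - 19) ≡ 10/14 mod 23. 14⁻¹ ≡ 5 (mod 23) since 14·5 = 70 ≡ 1, so λ ≡ 4.
  x = λ² - 19 - 10 = 16 - 29 ≡ 10; y = λ·(19 - 10) - 11 ≡ 2. → (10, 2)
10P: (10, 2) + (10, 21): same x and y₁ ≡ -y₂, so the sum is O.
10P = O, so the order is 10.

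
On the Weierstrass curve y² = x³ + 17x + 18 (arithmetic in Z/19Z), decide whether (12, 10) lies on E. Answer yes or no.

no

y² = 10² ≡ 5; x³ + 17x + 18 = 1950 ≡ 12 (mod 19). 5 ≠ 12.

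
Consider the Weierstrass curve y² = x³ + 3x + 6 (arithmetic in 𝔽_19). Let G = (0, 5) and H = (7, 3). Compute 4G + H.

First 4G:
Double-and-add on 4 = (100)₂. Start with G = (0, 5) for the leading 1-bit.
double: tangent at (0, 5): λ = (3·0² + 3)/(2·5) ≡ 3/10. 10⁻¹ ≡ 2 (mod 19), so λ ≡ 3·2 ≡ 6.
  x = λ² - 0 - 0 = 36 - 0 ≡ 17; y = λ·(0 - 17) - 5 ≡ 7. → (17, 7)
double: tangent at (17, 7): λ = (3·17² + 3)/(2·7) ≡ 15/14. 14⁻¹ ≡ 15 (mod 19), so λ ≡ 15·15 ≡ 16.
  x = λ² - 17 - 17 = 256 - 34 ≡ 13; y = λ·(17 - 13) - 7 ≡ 0. → (13, 0)
4G = (13, 0).
Finally 4G + H:
(13, 0) + (7, 3). λ = (3 - 0)/(7 - 13) ≡ 3/13 mod 19. 13⁻¹ ≡ 3 (mod 19), so λ ≡ 9.
  x = λ² - 13 - 7 = 81 - 20 ≡ 4; y = λ·(13 - 4) - 0 ≡ 5. → (4, 5)

(4, 5)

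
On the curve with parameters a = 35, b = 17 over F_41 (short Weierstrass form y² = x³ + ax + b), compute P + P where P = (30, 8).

(20, 5)

tangent at (30, 8): λ = (3·30² + 35)/(2·8) ≡ 29/16. 16⁻¹ ≡ 18 (mod 41), so λ ≡ 29·18 ≡ 30.
  x = λ² - 30 - 30 = 900 - 60 ≡ 20; y = λ·(30 - 20) - 8 ≡ 5. → (20, 5)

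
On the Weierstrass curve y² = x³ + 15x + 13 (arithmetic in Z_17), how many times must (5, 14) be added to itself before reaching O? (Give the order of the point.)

2P: tangent at (5, 14): λ = (3·5² + 15)/(2·14) ≡ 5/11. 11⁻¹ ≡ 14 (mod 17), so λ ≡ 5·14 ≡ 2.
  x = λ² - 5 - 5 = 4 - 10 ≡ 11; y = λ·(5 - 11) - 14 ≡ 8. → (11, 8)
3P: (11, 8) + (5, 14). λ = (14 - 8)/(5 - 11) ≡ 6/11 mod 17. 11⁻¹ ≡ 14 (mod 17), so λ ≡ 16.
  x = λ² - 11 - 5 = 256 - 16 ≡ 2; y = λ·(11 - 2) - 8 ≡ 0. → (2, 0)
4P: (2, 0) + (5, 14). λ = (14 - 0)/(5 - 2) ≡ 14/3 mod 17. 3⁻¹ ≡ 6 (mod 17), so λ ≡ 16.
  x = λ² - 2 - 5 = 256 - 7 ≡ 11; y = λ·(2 - 11) - 0 ≡ 9. → (11, 9)
5P: (11, 9) + (5, 14). λ = (14 - 9)/(5 - 11) ≡ 5/11 mod 17. 11⁻¹ ≡ 14 (mod 17), so λ ≡ 2.
  x = λ² - 11 - 5 = 4 - 16 ≡ 5; y = λ·(11 - 5) - 9 ≡ 3. → (5, 3)
6P: (5, 3) + (5, 14): same x and y₁ ≡ -y₂, so the sum is O.
6P = O, so the order is 6.

6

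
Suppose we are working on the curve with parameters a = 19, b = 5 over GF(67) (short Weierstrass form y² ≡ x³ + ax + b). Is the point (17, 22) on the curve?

y² = 22² ≡ 15; x³ + 19x + 5 = 5241 ≡ 15 (mod 67). 15 = 15.

yes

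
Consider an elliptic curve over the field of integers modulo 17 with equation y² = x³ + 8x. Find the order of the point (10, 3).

10

2P: tangent at (10, 3): λ = (3·10² + 8)/(2·3) ≡ 2/6. 6⁻¹ ≡ 3 (mod 17), so λ ≡ 2·3 ≡ 6.
  x = λ² - 10 - 10 = 36 - 20 ≡ 16; y = λ·(10 - 16) - 3 ≡ 12. → (16, 12)
3P: (16, 12) + (10, 3). λ = (3 - 12)/(10 - 16) ≡ 8/11 mod 17. 11⁻¹ ≡ 14 (mod 17), so λ ≡ 10.
  x = λ² - 16 - 10 = 100 - 26 ≡ 6; y = λ·(16 - 6) - 12 ≡ 3. → (6, 3)
4P: (6, 3) + (10, 3). λ = (3 - 3)/(10 - 6) ≡ 0/4 mod 17. 4⁻¹ ≡ 13 (mod 17) since 4·13 = 52 ≡ 1, so λ ≡ 0.
  x = λ² - 6 - 10 = 0 - 16 ≡ 1; y = λ·(6 - 1) - 3 ≡ 14. → (1, 14)
5P: (1, 14) + (10, 3). λ = (3 - 14)/(10 - 1) ≡ 6/9 mod 17. 9⁻¹ ≡ 2 (mod 17), so λ ≡ 12.
  x = λ² - 1 - 10 = 144 - 11 ≡ 14; y = λ·(1 - 14) - 14 ≡ 0. → (14, 0)
6P: (14, 0) + (10, 3). λ = (3 - 0)/(10 - 14) ≡ 3/13 mod 17. 13⁻¹ ≡ 4 (mod 17), so λ ≡ 12.
  x = λ² - 14 - 10 = 144 - 24 ≡ 1; y = λ·(14 - 1) - 0 ≡ 3. → (1, 3)
7P: (1, 3) + (10, 3). λ = (3 - 3)/(10 - 1) ≡ 0/9 mod 17. 9⁻¹ ≡ 2 (mod 17), so λ ≡ 0.
  x = λ² - 1 - 10 = 0 - 11 ≡ 6; y = λ·(1 - 6) - 3 ≡ 14. → (6, 14)
8P: (6, 14) + (10, 3). λ = (3 - 14)/(10 - 6) ≡ 6/4 mod 17. 4⁻¹ ≡ 13 (mod 17) since 4·13 = 52 ≡ 1, so λ ≡ 10.
  x = λ² - 6 - 10 = 100 - 16 ≡ 16; y = λ·(6 - 16) - 14 ≡ 5. → (16, 5)
9P: (16, 5) + (10, 3). λ = (3 - 5)/(10 - 16) ≡ 15/11 mod 17. 11⁻¹ ≡ 14 (mod 17) since 11·14 = 154 ≡ 1, so λ ≡ 6.
  x = λ² - 16 - 10 = 36 - 26 ≡ 10; y = λ·(16 - 10) - 5 ≡ 14. → (10, 14)
10P: (10, 14) + (10, 3): same x and y₁ ≡ -y₂, so the sum is 𝒪.
10P = 𝒪, so the order is 10.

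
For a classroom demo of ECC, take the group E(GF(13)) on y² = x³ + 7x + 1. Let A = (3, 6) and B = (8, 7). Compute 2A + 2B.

(8, 6)

First 2A:
Repeated addition: build up to 2A.
2A: tangent at (3, 6): λ = (3·3² + 7)/(2·6) ≡ 8/12. 12⁻¹ ≡ 12 (mod 13), so λ ≡ 8·12 ≡ 5.
  x = λ² - 3 - 3 = 25 - 6 ≡ 6; y = λ·(3 - 6) - 6 ≡ 5. → (6, 5)
2A = (6, 5).
Next 2B:
Repeated addition: build up to 2B.
2B: tangent at (8, 7): λ = (3·8² + 7)/(2·7) ≡ 4/1. 1⁻¹ ≡ 1 (mod 13), so λ ≡ 4·1 ≡ 4.
  x = λ² - 8 - 8 = 16 - 16 ≡ 0; y = λ·(8 - 0) - 7 ≡ 12. → (0, 12)
2B = (0, 12).
Finally 2A + 2B:
(6, 5) + (0, 12). λ = (12 - 5)/(0 - 6) ≡ 7/7 mod 13. 7⁻¹ ≡ 2 (mod 13), so λ ≡ 1.
  x = λ² - 6 - 0 = 1 - 6 ≡ 8; y = λ·(6 - 8) - 5 ≡ 6. → (8, 6)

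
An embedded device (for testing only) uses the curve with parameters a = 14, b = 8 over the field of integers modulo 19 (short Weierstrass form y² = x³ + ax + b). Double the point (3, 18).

(1, 17)

tangent at (3, 18): λ = (3·3² + 14)/(2·18) ≡ 3/17. 17⁻¹ ≡ 9 (mod 19) since 17·9 = 153 ≡ 1, so λ ≡ 3·9 ≡ 8.
  x = λ² - 3 - 3 = 64 - 6 ≡ 1; y = λ·(3 - 1) - 18 ≡ 17. → (1, 17)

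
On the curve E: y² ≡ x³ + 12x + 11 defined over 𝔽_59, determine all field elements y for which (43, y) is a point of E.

x³ + 12x + 11 = 80034 ≡ 30 (mod 59).
30 is a non-residue mod 59; no y exists.

none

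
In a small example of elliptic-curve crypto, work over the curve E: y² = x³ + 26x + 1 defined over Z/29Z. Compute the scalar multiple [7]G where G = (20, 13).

Repeated addition: build up to 7G.
2G: tangent at (20, 13): λ = (3·20² + 26)/(2·13) ≡ 8/26. 26⁻¹ ≡ 19 (mod 29) since 26·19 = 494 ≡ 1, so λ ≡ 8·19 ≡ 7.
  x = λ² - 20 - 20 = 49 - 40 ≡ 9; y = λ·(20 - 9) - 13 ≡ 6. → (9, 6)
3G: (9, 6) + (20, 13). λ = (13 - 6)/(20 - 9) ≡ 7/11 mod 29. 11⁻¹ ≡ 8 (mod 29) since 11·8 = 88 ≡ 1, so λ ≡ 27.
  x = λ² - 9 - 20 = 729 - 29 ≡ 4; y = λ·(9 - 4) - 6 ≡ 13. → (4, 13)
4G: (4, 13) + (20, 13). λ = (13 - 13)/(20 - 4) ≡ 0/16 mod 29. 16⁻¹ ≡ 20 (mod 29), so λ ≡ 0.
  x = λ² - 4 - 20 = 0 - 24 ≡ 5; y = λ·(4 - 5) - 13 ≡ 16. → (5, 16)
5G: (5, 16) + (20, 13). λ = (13 - 16)/(20 - 5) ≡ 26/15 mod 29. 15⁻¹ ≡ 2 (mod 29) since 15·2 = 30 ≡ 1, so λ ≡ 23.
  x = λ² - 5 - 20 = 529 - 25 ≡ 11; y = λ·(5 - 11) - 16 ≡ 20. → (11, 20)
6G: (11, 20) + (20, 13). λ = (13 - 20)/(20 - 11) ≡ 22/9 mod 29. 9⁻¹ ≡ 13 (mod 29), so λ ≡ 25.
  x = λ² - 11 - 20 = 625 - 31 ≡ 14; y = λ·(11 - 14) - 20 ≡ 21. → (14, 21)
7G: (14, 21) + (20, 13). λ = (13 - 21)/(20 - 14) ≡ 21/6 mod 29. 6⁻¹ ≡ 5 (mod 29), so λ ≡ 18.
  x = λ² - 14 - 20 = 324 - 34 ≡ 0; y = λ·(14 - 0) - 21 ≡ 28. → (0, 28)

(0, 28)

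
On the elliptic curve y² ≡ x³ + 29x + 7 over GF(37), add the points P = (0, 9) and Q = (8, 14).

(0, 9) + (8, 14). λ = (14 - 9)/(8 - 0) ≡ 5/8 mod 37. 8⁻¹ ≡ 14 (mod 37), so λ ≡ 33.
  x = λ² - 0 - 8 = 1089 - 8 ≡ 8; y = λ·(0 - 8) - 9 ≡ 23. → (8, 23)

(8, 23)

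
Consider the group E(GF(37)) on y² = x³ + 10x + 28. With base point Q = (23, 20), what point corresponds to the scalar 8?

Repeated addition: build up to 8Q.
2Q: tangent at (23, 20): λ = (3·23² + 10)/(2·20) ≡ 6/3. 3⁻¹ ≡ 25 (mod 37), so λ ≡ 6·25 ≡ 2.
  x = λ² - 23 - 23 = 4 - 46 ≡ 32; y = λ·(23 - 32) - 20 ≡ 36. → (32, 36)
3Q: (32, 36) + (23, 20). λ = (20 - 36)/(23 - 32) ≡ 21/28 mod 37. 28⁻¹ ≡ 4 (mod 37) since 28·4 = 112 ≡ 1, so λ ≡ 10.
  x = λ² - 32 - 23 = 100 - 55 ≡ 8; y = λ·(32 - 8) - 36 ≡ 19. → (8, 19)
4Q: (8, 19) + (23, 20). λ = (20 - 19)/(23 - 8) ≡ 1/15 mod 37. 15⁻¹ ≡ 5 (mod 37), so λ ≡ 5.
  x = λ² - 8 - 23 = 25 - 31 ≡ 31; y = λ·(8 - 31) - 19 ≡ 14. → (31, 14)
5Q: (31, 14) + (23, 20). λ = (20 - 14)/(23 - 31) ≡ 6/29 mod 37. 29⁻¹ ≡ 23 (mod 37), so λ ≡ 27.
  x = λ² - 31 - 23 = 729 - 54 ≡ 9; y = λ·(31 - 9) - 14 ≡ 25. → (9, 25)
6Q: (9, 25) + (23, 20). λ = (20 - 25)/(23 - 9) ≡ 32/14 mod 37. 14⁻¹ ≡ 8 (mod 37) since 14·8 = 112 ≡ 1, so λ ≡ 34.
  x = λ² - 9 - 23 = 1156 - 32 ≡ 14; y = λ·(9 - 14) - 25 ≡ 27. → (14, 27)
7Q: (14, 27) + (23, 20). λ = (20 - 27)/(23 - 14) ≡ 30/9 mod 37. 9⁻¹ ≡ 33 (mod 37), so λ ≡ 28.
  x = λ² - 14 - 23 = 784 - 37 ≡ 7; y = λ·(14 - 7) - 27 ≡ 21. → (7, 21)
8Q: (7, 21) + (23, 20). λ = (20 - 21)/(23 - 7) ≡ 36/16 mod 37. 16⁻¹ ≡ 7 (mod 37) since 16·7 = 112 ≡ 1, so λ ≡ 30.
  x = λ² - 7 - 23 = 900 - 30 ≡ 19; y = λ·(7 - 19) - 21 ≡ 26. → (19, 26)

(19, 26)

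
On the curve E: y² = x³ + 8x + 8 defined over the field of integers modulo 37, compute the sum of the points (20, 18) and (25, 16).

(20, 18) + (25, 16). λ = (16 - 18)/(25 - 20) ≡ 35/5 mod 37. 5⁻¹ ≡ 15 (mod 37), so λ ≡ 7.
  x = λ² - 20 - 25 = 49 - 45 ≡ 4; y = λ·(20 - 4) - 18 ≡ 20. → (4, 20)

(4, 20)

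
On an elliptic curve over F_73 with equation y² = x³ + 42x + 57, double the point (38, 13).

tangent at (38, 13): λ = (3·38² + 42)/(2·13) ≡ 67/26. 26⁻¹ ≡ 59 (mod 73) since 26·59 = 1534 ≡ 1, so λ ≡ 67·59 ≡ 11.
  x = λ² - 38 - 38 = 121 - 76 ≡ 45; y = λ·(38 - 45) - 13 ≡ 56. → (45, 56)

(45, 56)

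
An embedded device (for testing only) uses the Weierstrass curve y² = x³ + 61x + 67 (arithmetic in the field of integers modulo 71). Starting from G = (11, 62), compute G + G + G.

Repeated addition: build up to 3G.
2G: tangent at (11, 62): λ = (3·11² + 61)/(2·62) ≡ 69/53. 53⁻¹ ≡ 67 (mod 71) since 53·67 = 3551 ≡ 1, so λ ≡ 69·67 ≡ 8.
  x = λ² - 11 - 11 = 64 - 22 ≡ 42; y = λ·(11 - 42) - 62 ≡ 45. → (42, 45)
3G: (42, 45) + (11, 62). λ = (62 - 45)/(11 - 42) ≡ 17/40 mod 71. 40⁻¹ ≡ 16 (mod 71), so λ ≡ 59.
  x = λ² - 42 - 11 = 3481 - 53 ≡ 20; y = λ·(42 - 20) - 45 ≡ 46. → (20, 46)

(20, 46)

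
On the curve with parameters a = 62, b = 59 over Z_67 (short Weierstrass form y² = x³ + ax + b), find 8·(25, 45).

(42, 61)

Write G = (25, 45).
Double-and-add on 8 = (1000)₂. Start with G = (25, 45) for the leading 1-bit.
double: tangent at (25, 45): λ = (3·25² + 62)/(2·45) ≡ 61/23. 23⁻¹ ≡ 35 (mod 67) since 23·35 = 805 ≡ 1, so λ ≡ 61·35 ≡ 58.
  x = λ² - 25 - 25 = 3364 - 50 ≡ 31; y = λ·(25 - 31) - 45 ≡ 9. → (31, 9)
double: tangent at (31, 9): λ = (3·31² + 62)/(2·9) ≡ 64/18. 18⁻¹ ≡ 41 (mod 67) since 18·41 = 738 ≡ 1, so λ ≡ 64·41 ≡ 11.
  x = λ² - 31 - 31 = 121 - 62 ≡ 59; y = λ·(31 - 59) - 9 ≡ 18. → (59, 18)
double: tangent at (59, 18): λ = (3·59² + 62)/(2·18) ≡ 53/36. 36⁻¹ ≡ 54 (mod 67) since 36·54 = 1944 ≡ 1, so λ ≡ 53·54 ≡ 48.
  x = λ² - 59 - 59 = 2304 - 118 ≡ 42; y = λ·(59 - 42) - 18 ≡ 61. → (42, 61)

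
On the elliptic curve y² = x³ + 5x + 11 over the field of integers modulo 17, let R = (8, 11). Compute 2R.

(5, 12)

tangent at (8, 11): λ = (3·8² + 5)/(2·11) ≡ 10/5. 5⁻¹ ≡ 7 (mod 17) since 5·7 = 35 ≡ 1, so λ ≡ 10·7 ≡ 2.
  x = λ² - 8 - 8 = 4 - 16 ≡ 5; y = λ·(8 - 5) - 11 ≡ 12. → (5, 12)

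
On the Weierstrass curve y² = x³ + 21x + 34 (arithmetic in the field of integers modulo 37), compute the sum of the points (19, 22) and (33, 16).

(19, 22) + (33, 16). λ = (16 - 22)/(33 - 19) ≡ 31/14 mod 37. 14⁻¹ ≡ 8 (mod 37), so λ ≡ 26.
  x = λ² - 19 - 33 = 676 - 52 ≡ 32; y = λ·(19 - 32) - 22 ≡ 10. → (32, 10)

(32, 10)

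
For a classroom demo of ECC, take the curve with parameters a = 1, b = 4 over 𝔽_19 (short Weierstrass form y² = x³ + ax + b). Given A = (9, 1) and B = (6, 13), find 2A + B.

(14, 11)

First 2A:
Repeated addition: build up to 2A.
2A: tangent at (9, 1): λ = (3·9² + 1)/(2·1) ≡ 16/2. 2⁻¹ ≡ 10 (mod 19), so λ ≡ 16·10 ≡ 8.
  x = λ² - 9 - 9 = 64 - 18 ≡ 8; y = λ·(9 - 8) - 1 ≡ 7. → (8, 7)
2A = (8, 7).
Finally 2A + B:
(8, 7) + (6, 13). λ = (13 - 7)/(6 - 8) ≡ 6/17 mod 19. 17⁻¹ ≡ 9 (mod 19) since 17·9 = 153 ≡ 1, so λ ≡ 16.
  x = λ² - 8 - 6 = 256 - 14 ≡ 14; y = λ·(8 - 14) - 7 ≡ 11. → (14, 11)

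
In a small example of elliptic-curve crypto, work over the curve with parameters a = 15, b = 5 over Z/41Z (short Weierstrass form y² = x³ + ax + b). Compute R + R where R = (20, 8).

(3, 35)

tangent at (20, 8): λ = (3·20² + 15)/(2·8) ≡ 26/16. 16⁻¹ ≡ 18 (mod 41), so λ ≡ 26·18 ≡ 17.
  x = λ² - 20 - 20 = 289 - 40 ≡ 3; y = λ·(20 - 3) - 8 ≡ 35. → (3, 35)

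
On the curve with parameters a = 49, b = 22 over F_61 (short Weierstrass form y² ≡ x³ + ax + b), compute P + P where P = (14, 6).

(19, 59)

tangent at (14, 6): λ = (3·14² + 49)/(2·6) ≡ 27/12. 12⁻¹ ≡ 56 (mod 61), so λ ≡ 27·56 ≡ 48.
  x = λ² - 14 - 14 = 2304 - 28 ≡ 19; y = λ·(14 - 19) - 6 ≡ 59. → (19, 59)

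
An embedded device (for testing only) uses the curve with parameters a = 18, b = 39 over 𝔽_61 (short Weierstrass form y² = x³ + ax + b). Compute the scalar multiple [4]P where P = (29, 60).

(34, 0)

Double-and-add on 4 = (100)₂. Start with P = (29, 60) for the leading 1-bit.
double: tangent at (29, 60): λ = (3·29² + 18)/(2·60) ≡ 40/59. 59⁻¹ ≡ 30 (mod 61), so λ ≡ 40·30 ≡ 41.
  x = λ² - 29 - 29 = 1681 - 58 ≡ 37; y = λ·(29 - 37) - 60 ≡ 39. → (37, 39)
double: tangent at (37, 39): λ = (3·37² + 18)/(2·39) ≡ 38/17. 17⁻¹ ≡ 18 (mod 61), so λ ≡ 38·18 ≡ 13.
  x = λ² - 37 - 37 = 169 - 74 ≡ 34; y = λ·(37 - 34) - 39 ≡ 0. → (34, 0)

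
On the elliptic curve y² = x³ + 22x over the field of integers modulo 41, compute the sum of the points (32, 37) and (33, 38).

(32, 37) + (33, 38). λ = (38 - 37)/(33 - 32) ≡ 1/1 mod 41. 1⁻¹ ≡ 1 (mod 41), so λ ≡ 1.
  x = λ² - 32 - 33 = 1 - 65 ≡ 18; y = λ·(32 - 18) - 37 ≡ 18. → (18, 18)

(18, 18)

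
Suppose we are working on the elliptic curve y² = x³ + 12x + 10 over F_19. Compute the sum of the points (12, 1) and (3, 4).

(12, 1) + (3, 4). λ = (4 - 1)/(3 - 12) ≡ 3/10 mod 19. 10⁻¹ ≡ 2 (mod 19) since 10·2 = 20 ≡ 1, so λ ≡ 6.
  x = λ² - 12 - 3 = 36 - 15 ≡ 2; y = λ·(12 - 2) - 1 ≡ 2. → (2, 2)

(2, 2)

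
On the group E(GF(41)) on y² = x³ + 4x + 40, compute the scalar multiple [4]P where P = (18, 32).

(38, 1)

Repeated addition: build up to 4P.
2P: tangent at (18, 32): λ = (3·18² + 4)/(2·32) ≡ 33/23. 23⁻¹ ≡ 25 (mod 41) since 23·25 = 575 ≡ 1, so λ ≡ 33·25 ≡ 5.
  x = λ² - 18 - 18 = 25 - 36 ≡ 30; y = λ·(18 - 30) - 32 ≡ 31. → (30, 31)
3P: (30, 31) + (18, 32). λ = (32 - 31)/(18 - 30) ≡ 1/29 mod 41. 29⁻¹ ≡ 17 (mod 41), so λ ≡ 17.
  x = λ² - 30 - 18 = 289 - 48 ≡ 36; y = λ·(30 - 36) - 31 ≡ 31. → (36, 31)
4P: (36, 31) + (18, 32). λ = (32 - 31)/(18 - 36) ≡ 1/23 mod 41. 23⁻¹ ≡ 25 (mod 41), so λ ≡ 25.
  x = λ² - 36 - 18 = 625 - 54 ≡ 38; y = λ·(36 - 38) - 31 ≡ 1. → (38, 1)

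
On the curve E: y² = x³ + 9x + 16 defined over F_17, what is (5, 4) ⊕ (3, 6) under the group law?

(10, 1)

(5, 4) + (3, 6). λ = (6 - 4)/(3 - 5) ≡ 2/15 mod 17. 15⁻¹ ≡ 8 (mod 17) since 15·8 = 120 ≡ 1, so λ ≡ 16.
  x = λ² - 5 - 3 = 256 - 8 ≡ 10; y = λ·(5 - 10) - 4 ≡ 1. → (10, 1)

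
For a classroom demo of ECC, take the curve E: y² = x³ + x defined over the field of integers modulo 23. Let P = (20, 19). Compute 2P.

(1, 18)

tangent at (20, 19): λ = (3·20² + 1)/(2·19) ≡ 5/15. 15⁻¹ ≡ 20 (mod 23), so λ ≡ 5·20 ≡ 8.
  x = λ² - 20 - 20 = 64 - 40 ≡ 1; y = λ·(20 - 1) - 19 ≡ 18. → (1, 18)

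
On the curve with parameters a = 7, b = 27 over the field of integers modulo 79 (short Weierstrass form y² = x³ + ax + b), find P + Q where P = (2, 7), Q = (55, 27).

(2, 7) + (55, 27). λ = (27 - 7)/(55 - 2) ≡ 20/53 mod 79. 53⁻¹ ≡ 3 (mod 79), so λ ≡ 60.
  x = λ² - 2 - 55 = 3600 - 57 ≡ 67; y = λ·(2 - 67) - 7 ≡ 43. → (67, 43)

(67, 43)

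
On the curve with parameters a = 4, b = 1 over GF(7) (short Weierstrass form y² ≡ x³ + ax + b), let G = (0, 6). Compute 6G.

(0, 6)

Repeated addition: build up to 6G.
2G: tangent at (0, 6): λ = (3·0² + 4)/(2·6) ≡ 4/5. 5⁻¹ ≡ 3 (mod 7), so λ ≡ 4·3 ≡ 5.
  x = λ² - 0 - 0 = 25 - 0 ≡ 4; y = λ·(0 - 4) - 6 ≡ 2. → (4, 2)
3G: (4, 2) + (0, 6). λ = (6 - 2)/(0 - 4) ≡ 4/3 mod 7. 3⁻¹ ≡ 5 (mod 7), so λ ≡ 6.
  x = λ² - 4 - 0 = 36 - 4 ≡ 4; y = λ·(4 - 4) - 2 ≡ 5. → (4, 5)
4G: (4, 5) + (0, 6). λ = (6 - 5)/(0 - 4) ≡ 1/3 mod 7. 3⁻¹ ≡ 5 (mod 7) since 3·5 = 15 ≡ 1, so λ ≡ 5.
  x = λ² - 4 - 0 = 25 - 4 ≡ 0; y = λ·(4 - 0) - 5 ≡ 1. → (0, 1)
5G: (0, 1) + (0, 6): same x and y₁ ≡ -y₂, so the sum is O.
6G: O + (0, 6) = (0, 6) (identity).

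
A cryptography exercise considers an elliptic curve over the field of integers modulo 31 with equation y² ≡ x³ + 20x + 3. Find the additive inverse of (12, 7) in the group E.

-(12, 7) = (12, -7 mod 31) = (12, 24).

(12, 24)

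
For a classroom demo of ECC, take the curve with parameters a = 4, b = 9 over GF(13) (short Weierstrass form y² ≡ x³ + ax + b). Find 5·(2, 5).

Write Q = (2, 5).
Repeated addition: build up to 5Q.
2Q: tangent at (2, 5): λ = (3·2² + 4)/(2·5) ≡ 3/10. 10⁻¹ ≡ 4 (mod 13), so λ ≡ 3·4 ≡ 12.
  x = λ² - 2 - 2 = 144 - 4 ≡ 10; y = λ·(2 - 10) - 5 ≡ 3. → (10, 3)
3Q: (10, 3) + (2, 5). λ = (5 - 3)/(2 - 10) ≡ 2/5 mod 13. 5⁻¹ ≡ 8 (mod 13), so λ ≡ 3.
  x = λ² - 10 - 2 = 9 - 12 ≡ 10; y = λ·(10 - 10) - 3 ≡ 10. → (10, 10)
4Q: (10, 10) + (2, 5). λ = (5 - 10)/(2 - 10) ≡ 8/5 mod 13. 5⁻¹ ≡ 8 (mod 13), so λ ≡ 12.
  x = λ² - 10 - 2 = 144 - 12 ≡ 2; y = λ·(10 - 2) - 10 ≡ 8. → (2, 8)
5Q: (2, 8) + (2, 5): same x and y₁ ≡ -y₂, so the sum is ∞.

O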